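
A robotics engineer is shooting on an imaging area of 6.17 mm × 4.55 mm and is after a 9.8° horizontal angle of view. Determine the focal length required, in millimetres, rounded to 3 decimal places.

From α = 2·arctan(w/2f) we get f = w / (2·tan(α/2)).
With w = 6.17 mm and α/2 = 4.9°, tan(α/2) ≈ 0.08573, so f ≈ 6.17 / 0.17146 ≈ 35.9850 mm.

35.985 mm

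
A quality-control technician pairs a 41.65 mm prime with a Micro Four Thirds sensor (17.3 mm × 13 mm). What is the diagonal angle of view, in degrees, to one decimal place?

29.1°

Sensor diagonal = √(17.3² + 13²) = √468.2900 ≈ 21.6400 mm.
Angle of view α = 2·arctan(d/2f) with d = 21.6400 mm and f = 41.65 mm.
d/2f = 0.25978; arctan(0.25978) ≈ 14.5626°, so α ≈ 29.1252°.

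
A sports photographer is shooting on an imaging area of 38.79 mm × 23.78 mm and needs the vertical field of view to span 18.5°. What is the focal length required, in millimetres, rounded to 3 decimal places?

73.007 mm

From α = 2·arctan(h/2f) we get f = h / (2·tan(α/2)).
With h = 23.78 mm and α/2 = 9.25°, tan(α/2) ≈ 0.16286, so f ≈ 23.78 / 0.32572 ≈ 73.0073 mm.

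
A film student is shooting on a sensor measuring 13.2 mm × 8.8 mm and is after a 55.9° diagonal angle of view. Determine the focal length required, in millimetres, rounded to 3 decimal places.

14.950 mm

Sensor diagonal = √(13.2² + 8.8²) = √251.6800 ≈ 15.8644 mm.
From α = 2·arctan(d/2f) we get f = d / (2·tan(α/2)).
With d = 15.8644 mm and α/2 = 27.95°, tan(α/2) ≈ 0.53059, so f ≈ 15.8644 / 1.06118 ≈ 14.9498 mm.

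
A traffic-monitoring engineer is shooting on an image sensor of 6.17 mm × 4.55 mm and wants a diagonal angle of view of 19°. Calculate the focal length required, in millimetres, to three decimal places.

22.906 mm

Sensor diagonal = √(6.17² + 4.55²) = √58.7714 ≈ 7.6663 mm.
From α = 2·arctan(d/2f) we get f = d / (2·tan(α/2)).
With d = 7.6663 mm and α/2 = 9.5°, tan(α/2) ≈ 0.16734, so f ≈ 7.6663 / 0.33469 ≈ 22.9059 mm.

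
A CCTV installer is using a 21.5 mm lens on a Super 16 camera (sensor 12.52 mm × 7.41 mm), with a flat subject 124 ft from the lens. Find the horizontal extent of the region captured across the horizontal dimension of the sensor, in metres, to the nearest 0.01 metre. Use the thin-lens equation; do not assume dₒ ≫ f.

dₒ: 124 ft × 304.8 mm/ft = 37795.20 mm.
Similar triangles through the lens centre give W/dₒ = w/dᵢ; with 1/f = 1/dₒ + 1/dᵢ this gives W = w·(dₒ − f)/f.
W = 12.52 mm × (37795.2 − 21.5) / 21.5 = 12.52 × 1756.9162 ≈ 21996.591 mm = 21.9966 m.

22.00 m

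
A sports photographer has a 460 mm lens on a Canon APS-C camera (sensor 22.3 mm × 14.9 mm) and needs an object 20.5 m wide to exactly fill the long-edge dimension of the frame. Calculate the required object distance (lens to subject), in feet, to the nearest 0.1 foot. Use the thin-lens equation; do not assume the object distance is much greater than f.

W: 20.5 m = 20500 mm.
Magnification m = w/W = dᵢ/dₒ; combined with 1/f = 1/dₒ + 1/dᵢ this gives dₒ = f·(1 + W/w).
dₒ = 460 mm × (1 + 20500/22.3) = 460 × 920.2825 ≈ 423329.955 mm = 423329.955/304.8 ft = 1388.88 ft.

1388.9 ft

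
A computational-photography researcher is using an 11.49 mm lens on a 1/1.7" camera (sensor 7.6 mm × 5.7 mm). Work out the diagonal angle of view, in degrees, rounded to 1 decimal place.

44.9°

Sensor diagonal = √(7.6² + 5.7²) = √90.2500 ≈ 9.5000 mm.
Angle of view α = 2·arctan(d/2f) with d = 9.5000 mm and f = 11.49 mm.
d/2f = 0.41340; arctan(0.41340) ≈ 22.4603°, so α ≈ 44.9207°.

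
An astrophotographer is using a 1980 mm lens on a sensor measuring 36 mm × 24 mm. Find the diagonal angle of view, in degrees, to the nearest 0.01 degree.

1.25°

Sensor diagonal = √(36² + 24²) = √1872.0000 ≈ 43.2666 mm.
Angle of view α = 2·arctan(d/2f) with d = 43.2666 mm and f = 1980 mm.
d/2f = 0.01093; arctan(0.01093) ≈ 0.6260°, so α ≈ 1.2520°.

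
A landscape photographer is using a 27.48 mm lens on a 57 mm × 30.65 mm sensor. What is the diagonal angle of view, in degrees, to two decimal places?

Sensor diagonal = √(57² + 30.65²) = √4188.4225 ≈ 64.7180 mm.
Angle of view α = 2·arctan(d/2f) with d = 64.7180 mm and f = 27.48 mm.
d/2f = 1.17755; arctan(1.17755) ≈ 49.6613°, so α ≈ 99.3227°.

99.32°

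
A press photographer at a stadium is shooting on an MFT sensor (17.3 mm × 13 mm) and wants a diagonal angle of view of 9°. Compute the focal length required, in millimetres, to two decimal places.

137.48 mm

Sensor diagonal = √(17.3² + 13²) = √468.2900 ≈ 21.6400 mm.
From α = 2·arctan(d/2f) we get f = d / (2·tan(α/2)).
With d = 21.6400 mm and α/2 = 4.5°, tan(α/2) ≈ 0.07870, so f ≈ 21.6400 / 0.15740 ≈ 137.4812 mm.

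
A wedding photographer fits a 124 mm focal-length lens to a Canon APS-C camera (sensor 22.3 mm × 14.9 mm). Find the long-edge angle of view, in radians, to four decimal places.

Angle of view α = 2·arctan(w/2f) with w = 22.3 mm and f = 124 mm.
w/2f = 0.08992; arctan(0.08992) ≈ 0.0897 rad, so α ≈ 0.1794 rad.

0.1794 rad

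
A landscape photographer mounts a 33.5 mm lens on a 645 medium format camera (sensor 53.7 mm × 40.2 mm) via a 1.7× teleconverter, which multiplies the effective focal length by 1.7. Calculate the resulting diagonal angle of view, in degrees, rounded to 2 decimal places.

Effective focal length f = 33.5 × 1.7 = 56.95 mm.
Sensor diagonal = √(53.7² + 40.2²) = √4499.7300 ≈ 67.0800 mm.
α = 2·arctan(67.080 / (2 × 56.95)) = 2·arctan(0.58894) ≈ 60.9909°.

60.99°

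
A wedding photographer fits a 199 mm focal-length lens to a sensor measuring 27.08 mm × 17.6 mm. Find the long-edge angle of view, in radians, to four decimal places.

0.1359 rad

Angle of view α = 2·arctan(w/2f) with w = 27.08 mm and f = 199 mm.
w/2f = 0.06804; arctan(0.06804) ≈ 0.0679 rad, so α ≈ 0.1359 rad.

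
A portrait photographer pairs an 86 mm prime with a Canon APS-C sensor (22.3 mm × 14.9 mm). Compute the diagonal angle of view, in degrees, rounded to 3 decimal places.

17.725°

Sensor diagonal = √(22.3² + 14.9²) = √719.3000 ≈ 26.8198 mm.
Angle of view α = 2·arctan(d/2f) with d = 26.8198 mm and f = 86 mm.
d/2f = 0.15593; arctan(0.15593) ≈ 8.8627°, so α ≈ 17.7254°.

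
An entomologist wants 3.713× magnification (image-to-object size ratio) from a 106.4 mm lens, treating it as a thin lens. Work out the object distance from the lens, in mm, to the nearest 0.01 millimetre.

135.06 mm

With m = dᵢ/dₒ and 1/f = 1/dₒ + 1/dᵢ, substituting dᵢ = m·dₒ gives 1/f = (1 + 1/m)/dₒ, hence dₒ = f·(1 + 1/m).
dₒ = 106.4 × (1 + 1/3.713) = 106.4 × 1.26932 ≈ 135.056 mm.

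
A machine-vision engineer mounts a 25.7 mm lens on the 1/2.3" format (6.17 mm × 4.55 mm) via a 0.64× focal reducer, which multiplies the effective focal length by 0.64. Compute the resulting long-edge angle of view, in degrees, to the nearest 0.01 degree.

21.25°

Effective focal length f = 25.7 × 0.64 = 16.448 mm.
α = 2·arctan(6.17 / (2 × 16.448)) = 2·arctan(0.18756) ≈ 21.2460°.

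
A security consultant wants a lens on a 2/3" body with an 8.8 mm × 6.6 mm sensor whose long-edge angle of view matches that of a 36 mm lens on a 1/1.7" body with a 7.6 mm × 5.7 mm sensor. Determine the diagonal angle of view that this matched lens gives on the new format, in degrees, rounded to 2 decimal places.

Equal long-edge AOV ⇒ f₂ = f₁ · 8.8/7.6 = 36 × 1.15789 ≈ 41.6842 mm.
Sensor diagonal = √(8.8² + 6.6²) = √121.0000 ≈ 11.0000 mm.
Diagonal AOV on the new format = 2·arctan(11.0000 / (2 × 41.6842)) = 2·arctan(0.13194) ≈ 15.0329°.

15.03°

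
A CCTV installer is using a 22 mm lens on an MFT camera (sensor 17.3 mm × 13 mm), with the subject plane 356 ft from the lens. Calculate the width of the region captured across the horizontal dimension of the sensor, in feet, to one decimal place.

dₒ: 356 ft × 304.8 mm/ft = 108508.80 mm.
Similar triangles through the lens centre give W/dₒ = w/dᵢ; with 1/f = 1/dₒ + 1/dᵢ this gives W = w·(dₒ − f)/f.
W = 17.3 mm × (108509 − 22) / 22 = 17.3 × 4931.2180 ≈ 85310.072 mm = 85310.072/304.8 ft = 279.889 ft.

279.9 ft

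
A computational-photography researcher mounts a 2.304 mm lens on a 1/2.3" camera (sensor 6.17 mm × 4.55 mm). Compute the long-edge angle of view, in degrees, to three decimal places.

Angle of view α = 2·arctan(w/2f) with w = 6.17 mm and f = 2.304 mm.
w/2f = 1.33898; arctan(1.33898) ≈ 53.2462°, so α ≈ 106.4923°.

106.492°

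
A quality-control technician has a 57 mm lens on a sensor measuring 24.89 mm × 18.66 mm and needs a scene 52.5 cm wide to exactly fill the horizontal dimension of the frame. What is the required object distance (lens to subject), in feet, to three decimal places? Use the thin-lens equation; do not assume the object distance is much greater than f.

4.132 ft

W: 52.5 cm = 525 mm.
Magnification m = w/W = dᵢ/dₒ; combined with 1/f = 1/dₒ + 1/dᵢ this gives dₒ = f·(1 + W/w).
dₒ = 57 mm × (1 + 525/24.89) = 57 × 22.0928 ≈ 1259.290 mm = 1259.290/304.8 ft = 4.13153 ft.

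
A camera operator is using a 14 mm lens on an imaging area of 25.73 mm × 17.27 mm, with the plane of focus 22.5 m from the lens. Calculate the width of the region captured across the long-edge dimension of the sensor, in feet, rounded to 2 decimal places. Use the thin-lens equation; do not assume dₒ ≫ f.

dₒ: 22.5 m = 22500 mm.
Similar triangles through the lens centre give W/dₒ = w/dᵢ; with 1/f = 1/dₒ + 1/dᵢ this gives W = w·(dₒ − f)/f.
W = 25.73 mm × (22500 − 14) / 14 = 25.73 × 1606.1429 ≈ 41326.056 mm = 41326.056/304.8 ft = 135.584 ft.

135.58 ft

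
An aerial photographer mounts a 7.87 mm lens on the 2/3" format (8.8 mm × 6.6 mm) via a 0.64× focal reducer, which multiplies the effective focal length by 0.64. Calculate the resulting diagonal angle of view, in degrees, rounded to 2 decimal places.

Effective focal length f = 7.87 × 0.64 = 5.0368 mm.
Sensor diagonal = √(8.8² + 6.6²) = √121.0000 ≈ 11.0000 mm.
α = 2·arctan(11.000 / (2 × 5.0368)) = 2·arctan(1.09196) ≈ 95.0342°.

95.03°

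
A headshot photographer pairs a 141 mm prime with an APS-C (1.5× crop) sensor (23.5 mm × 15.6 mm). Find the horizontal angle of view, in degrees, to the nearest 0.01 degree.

9.53°

Angle of view α = 2·arctan(w/2f) with w = 23.5 mm and f = 141 mm.
w/2f = 0.08333; arctan(0.08333) ≈ 4.7636°, so α ≈ 9.5273°.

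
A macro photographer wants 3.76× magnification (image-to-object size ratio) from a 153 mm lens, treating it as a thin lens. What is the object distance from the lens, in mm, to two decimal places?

With m = dᵢ/dₒ and 1/f = 1/dₒ + 1/dᵢ, substituting dᵢ = m·dₒ gives 1/f = (1 + 1/m)/dₒ, hence dₒ = f·(1 + 1/m).
dₒ = 153 × (1 + 1/3.76) = 153 × 1.26596 ≈ 193.691 mm.

193.69 mm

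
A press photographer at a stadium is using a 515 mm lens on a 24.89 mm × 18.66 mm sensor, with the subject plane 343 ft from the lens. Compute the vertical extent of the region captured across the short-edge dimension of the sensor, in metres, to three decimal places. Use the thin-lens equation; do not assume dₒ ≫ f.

dₒ: 343 ft × 304.8 mm/ft = 104546.40 mm.
Similar triangles through the lens centre give W/dₒ = h/dᵢ; with 1/f = 1/dₒ + 1/dᵢ this gives W = h·(dₒ − f)/f.
W = 18.66 mm × (104546 − 515) / 515 = 18.66 × 202.0027 ≈ 3769.371 mm = 3.76937 m.

3.769 m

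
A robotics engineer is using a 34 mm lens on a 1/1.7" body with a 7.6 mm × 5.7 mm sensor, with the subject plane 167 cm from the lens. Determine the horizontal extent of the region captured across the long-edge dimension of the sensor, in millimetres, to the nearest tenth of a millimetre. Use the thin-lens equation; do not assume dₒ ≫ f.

365.7 mm

dₒ: 167 cm = 1670 mm.
Similar triangles through the lens centre give W/dₒ = w/dᵢ; with 1/f = 1/dₒ + 1/dᵢ this gives W = w·(dₒ − f)/f.
W = 7.6 mm × (1670 − 34) / 34 = 7.6 × 48.1176 ≈ 365.694 mm.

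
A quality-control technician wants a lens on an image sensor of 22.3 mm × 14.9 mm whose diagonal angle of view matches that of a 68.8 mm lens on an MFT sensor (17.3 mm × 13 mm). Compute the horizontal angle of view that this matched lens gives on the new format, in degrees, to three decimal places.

Sensor diagonal = √(17.3² + 13²) = √468.2900 ≈ 21.6400 mm.
Sensor diagonal = √(22.3² + 14.9²) = √719.3000 ≈ 26.8198 mm.
Equal diagonal AOV ⇒ f₂ = f₁ · 26.8198/21.6400 = 68.8 × 1.23936 ≈ 85.2680 mm.
Horizontal AOV on the new format = 2·arctan(22.3 / (2 × 85.2680)) = 2·arctan(0.13076) ≈ 14.8999°.

14.900°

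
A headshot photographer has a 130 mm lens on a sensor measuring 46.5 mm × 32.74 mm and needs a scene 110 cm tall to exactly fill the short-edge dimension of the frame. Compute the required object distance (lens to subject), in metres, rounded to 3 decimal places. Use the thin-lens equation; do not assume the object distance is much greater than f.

4.498 m

W: 110 cm = 1100 mm.
Magnification m = h/W = dᵢ/dₒ; combined with 1/f = 1/dₒ + 1/dᵢ this gives dₒ = f·(1 + W/h).
dₒ = 130 mm × (1 + 1100/32.74) = 130 × 34.5980 ≈ 4497.746 mm = 4.49775 m.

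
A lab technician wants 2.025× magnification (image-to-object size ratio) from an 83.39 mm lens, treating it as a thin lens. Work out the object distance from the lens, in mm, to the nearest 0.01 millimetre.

124.57 mm

With m = dᵢ/dₒ and 1/f = 1/dₒ + 1/dᵢ, substituting dᵢ = m·dₒ gives 1/f = (1 + 1/m)/dₒ, hence dₒ = f·(1 + 1/m).
dₒ = 83.39 × (1 + 1/2.025) = 83.39 × 1.49383 ≈ 124.570 mm.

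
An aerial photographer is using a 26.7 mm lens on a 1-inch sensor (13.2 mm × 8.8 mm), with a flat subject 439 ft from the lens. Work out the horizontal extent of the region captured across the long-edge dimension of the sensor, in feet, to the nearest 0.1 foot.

217.0 ft

dₒ: 439 ft × 304.8 mm/ft = 133807.20 mm.
Similar triangles through the lens centre give W/dₒ = w/dᵢ; with 1/f = 1/dₒ + 1/dᵢ this gives W = w·(dₒ − f)/f.
W = 13.2 mm × (133807 − 26.7) / 26.7 = 13.2 × 5010.5055 ≈ 66138.672 mm = 66138.672/304.8 ft = 216.99 ft.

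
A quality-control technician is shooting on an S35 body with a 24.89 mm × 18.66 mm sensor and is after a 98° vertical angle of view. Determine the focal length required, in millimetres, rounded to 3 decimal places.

From α = 2·arctan(h/2f) we get f = h / (2·tan(α/2)).
With h = 18.66 mm and α/2 = 49°, tan(α/2) ≈ 1.15037, so f ≈ 18.66 / 2.30074 ≈ 8.1104 mm.

8.110 mm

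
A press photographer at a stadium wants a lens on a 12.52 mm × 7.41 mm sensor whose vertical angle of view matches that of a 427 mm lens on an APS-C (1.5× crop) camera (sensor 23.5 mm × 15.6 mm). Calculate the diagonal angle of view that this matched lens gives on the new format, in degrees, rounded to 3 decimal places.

4.108°

Equal vertical AOV ⇒ f₂ = f₁ · 7.41/15.6 = 427 × 0.47500 ≈ 202.8250 mm.
Sensor diagonal = √(12.52² + 7.41²) = √211.6585 ≈ 14.5485 mm.
Diagonal AOV on the new format = 2·arctan(14.5485 / (2 × 202.8250)) = 2·arctan(0.03586) ≈ 4.1080°.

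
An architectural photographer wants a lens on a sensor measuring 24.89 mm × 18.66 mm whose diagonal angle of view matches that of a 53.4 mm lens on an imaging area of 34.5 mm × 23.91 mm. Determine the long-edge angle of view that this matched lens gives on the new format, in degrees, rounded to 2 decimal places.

Sensor diagonal = √(34.5² + 23.91²) = √1761.9381 ≈ 41.9754 mm.
Sensor diagonal = √(24.89² + 18.66²) = √967.7077 ≈ 31.1080 mm.
Equal diagonal AOV ⇒ f₂ = f₁ · 31.1080/41.9754 = 53.4 × 0.74110 ≈ 39.5747 mm.
Long-edge AOV on the new format = 2·arctan(24.89 / (2 × 39.5747)) = 2·arctan(0.31447) ≈ 34.9134°.

34.91°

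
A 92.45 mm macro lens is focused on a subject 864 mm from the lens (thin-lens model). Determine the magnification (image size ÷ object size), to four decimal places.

0.1198×

Thin lens: 1/f = 1/dₒ + 1/dᵢ → 1/dᵢ = 1/92.45 − 1/864 = 0.0096593 mm⁻¹, so dᵢ ≈ 103.5277 mm.
Magnification m = dᵢ/dₒ = 103.5277/864 ≈ 0.11982.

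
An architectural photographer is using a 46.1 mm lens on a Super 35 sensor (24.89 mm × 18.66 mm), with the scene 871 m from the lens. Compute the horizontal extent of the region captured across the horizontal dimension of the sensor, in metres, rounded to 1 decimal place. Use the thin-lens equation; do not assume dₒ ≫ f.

470.2 m

dₒ: 871 m = 871000 mm.
Similar triangles through the lens centre give W/dₒ = w/dᵢ; with 1/f = 1/dₒ + 1/dᵢ this gives W = w·(dₒ − f)/f.
W = 24.89 mm × (871000 − 46.1) / 46.1 = 24.89 × 18892.7093 ≈ 470239.535 mm = 470.24 m.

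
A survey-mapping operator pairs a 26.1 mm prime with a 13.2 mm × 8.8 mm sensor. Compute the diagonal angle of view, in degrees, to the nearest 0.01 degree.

Sensor diagonal = √(13.2² + 8.8²) = √251.6800 ≈ 15.8644 mm.
Angle of view α = 2·arctan(d/2f) with d = 15.8644 mm and f = 26.1 mm.
d/2f = 0.30392; arctan(0.30392) ≈ 16.9049°, so α ≈ 33.8098°.

33.81°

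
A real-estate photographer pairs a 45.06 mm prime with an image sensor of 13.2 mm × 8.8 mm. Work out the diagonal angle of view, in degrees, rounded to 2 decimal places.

Sensor diagonal = √(13.2² + 8.8²) = √251.6800 ≈ 15.8644 mm.
Angle of view α = 2·arctan(d/2f) with d = 15.8644 mm and f = 45.06 mm.
d/2f = 0.17604; arctan(0.17604) ≈ 9.9839°, so α ≈ 19.9677°.

19.97°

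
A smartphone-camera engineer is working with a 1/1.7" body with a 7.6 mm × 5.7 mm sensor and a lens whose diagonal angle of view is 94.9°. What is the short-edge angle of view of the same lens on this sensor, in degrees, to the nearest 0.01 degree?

66.34°

Sensor diagonal = √(7.6² + 5.7²) = √90.2500 ≈ 9.5000 mm.
From the diagonal AOV: f = 9.5000 / (2·tan(47.45°)) = 9.5000 / 2.17880 ≈ 4.3602 mm.
Short-edge AOV = 2·arctan(5.7 / (2 × 4.3602)) = 2·arctan(0.65364) ≈ 66.3404°.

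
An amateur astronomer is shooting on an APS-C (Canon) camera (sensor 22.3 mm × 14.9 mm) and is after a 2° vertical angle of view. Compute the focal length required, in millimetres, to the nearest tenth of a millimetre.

From α = 2·arctan(h/2f) we get f = h / (2·tan(α/2)).
With h = 14.9 mm and α/2 = 1°, tan(α/2) ≈ 0.01746, so f ≈ 14.9 / 0.03491 ≈ 426.8102 mm.

426.8 mm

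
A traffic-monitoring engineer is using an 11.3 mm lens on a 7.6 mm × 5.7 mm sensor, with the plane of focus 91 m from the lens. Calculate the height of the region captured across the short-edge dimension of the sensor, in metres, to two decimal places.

45.90 m

dₒ: 91 m = 91000 mm.
Similar triangles through the lens centre give W/dₒ = h/dᵢ; with 1/f = 1/dₒ + 1/dᵢ this gives W = h·(dₒ − f)/f.
W = 5.7 mm × (91000 − 11.3) / 11.3 = 5.7 × 8052.0973 ≈ 45896.955 mm = 45.897 m.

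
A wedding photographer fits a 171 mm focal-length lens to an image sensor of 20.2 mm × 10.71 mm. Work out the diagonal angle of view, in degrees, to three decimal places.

Sensor diagonal = √(20.2² + 10.71²) = √522.7441 ≈ 22.8636 mm.
Angle of view α = 2·arctan(d/2f) with d = 22.8636 mm and f = 171 mm.
d/2f = 0.06685; arctan(0.06685) ≈ 3.8247°, so α ≈ 7.6494°.

7.649°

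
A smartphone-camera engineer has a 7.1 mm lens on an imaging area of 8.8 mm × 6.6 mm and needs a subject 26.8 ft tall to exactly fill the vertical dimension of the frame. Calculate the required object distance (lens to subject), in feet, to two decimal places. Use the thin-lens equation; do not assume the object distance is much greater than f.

28.85 ft

W: 26.8 ft × 304.8 mm/ft = 8168.64 mm.
Magnification m = h/W = dᵢ/dₒ; combined with 1/f = 1/dₒ + 1/dᵢ this gives dₒ = f·(1 + W/h).
dₒ = 7.1 mm × (1 + 8168.64/6.6) = 7.1 × 1238.6727 ≈ 8794.576 mm = 8794.576/304.8 ft = 28.8536 ft.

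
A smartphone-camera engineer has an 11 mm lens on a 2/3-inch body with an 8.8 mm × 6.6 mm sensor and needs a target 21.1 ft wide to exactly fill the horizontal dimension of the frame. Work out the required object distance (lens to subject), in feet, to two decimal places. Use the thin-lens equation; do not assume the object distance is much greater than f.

26.41 ft

W: 21.1 ft × 304.8 mm/ft = 6431.28 mm.
Magnification m = w/W = dᵢ/dₒ; combined with 1/f = 1/dₒ + 1/dᵢ this gives dₒ = f·(1 + W/w).
dₒ = 11 mm × (1 + 6431.28/8.8) = 11 × 731.8272 ≈ 8050.100 mm = 8050.100/304.8 ft = 26.4111 ft.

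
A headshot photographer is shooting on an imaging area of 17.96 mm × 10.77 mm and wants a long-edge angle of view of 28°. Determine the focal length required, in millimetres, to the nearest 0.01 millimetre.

From α = 2·arctan(w/2f) we get f = w / (2·tan(α/2)).
With w = 17.96 mm and α/2 = 14°, tan(α/2) ≈ 0.24933, so f ≈ 17.96 / 0.49866 ≈ 36.0168 mm.

36.02 mm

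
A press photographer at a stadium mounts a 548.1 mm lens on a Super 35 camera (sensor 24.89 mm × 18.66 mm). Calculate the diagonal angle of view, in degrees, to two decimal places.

Sensor diagonal = √(24.89² + 18.66²) = √967.7077 ≈ 31.1080 mm.
Angle of view α = 2·arctan(d/2f) with d = 31.1080 mm and f = 548.1 mm.
d/2f = 0.02838; arctan(0.02838) ≈ 1.6255°, so α ≈ 3.2510°.

3.25°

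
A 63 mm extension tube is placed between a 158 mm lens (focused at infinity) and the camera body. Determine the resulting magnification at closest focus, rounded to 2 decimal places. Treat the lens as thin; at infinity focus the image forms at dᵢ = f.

0.40×

The tube moves the image plane from f to f + e, so dᵢ = 158 + 63 = 221 mm. Focus is achieved when 1/f = 1/dₒ + 1/dᵢ, giving dₒ = 1/(1/f − 1/(f+e)).
Magnification m = dᵢ/dₒ = (f+e)·(1/f − 1/(f+e)) = e/f = 63/158 ≈ 0.3987.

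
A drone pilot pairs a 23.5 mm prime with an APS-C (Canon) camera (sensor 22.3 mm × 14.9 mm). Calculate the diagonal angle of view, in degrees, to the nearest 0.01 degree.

Sensor diagonal = √(22.3² + 14.9²) = √719.3000 ≈ 26.8198 mm.
Angle of view α = 2·arctan(d/2f) with d = 26.8198 mm and f = 23.5 mm.
d/2f = 0.57063; arctan(0.57063) ≈ 29.7105°, so α ≈ 59.4210°.

59.42°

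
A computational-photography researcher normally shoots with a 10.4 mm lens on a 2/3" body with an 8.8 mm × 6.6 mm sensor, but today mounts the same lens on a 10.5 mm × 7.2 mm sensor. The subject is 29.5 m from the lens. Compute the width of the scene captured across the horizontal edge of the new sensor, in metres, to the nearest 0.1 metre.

The focal length stays 10.4 mm; the relevant sensor dimension is now w = 10.5 mm. Object distance dₒ = 29.5 m = 29500 mm.
Thin-lens field width W = w·(dₒ − f)/f = 10.5 × (29500 − 10.4)/10.4 ≈ 29773.154 mm = 29.7732 m.

29.8 m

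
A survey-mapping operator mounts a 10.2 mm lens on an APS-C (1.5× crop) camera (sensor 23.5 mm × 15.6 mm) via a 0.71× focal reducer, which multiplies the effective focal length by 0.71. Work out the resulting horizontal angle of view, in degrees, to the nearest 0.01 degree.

Effective focal length f = 10.2 × 0.71 = 7.242 mm.
α = 2·arctan(23.5 / (2 × 7.242)) = 2·arctan(1.62248) ≈ 116.7056°.

116.71°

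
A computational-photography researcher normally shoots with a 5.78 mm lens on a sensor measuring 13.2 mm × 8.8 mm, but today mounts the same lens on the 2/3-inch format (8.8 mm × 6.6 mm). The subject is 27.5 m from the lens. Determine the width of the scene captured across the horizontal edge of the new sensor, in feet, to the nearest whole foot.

The focal length stays 5.78 mm; the relevant sensor dimension is now w = 8.8 mm. Object distance dₒ = 27.5 m = 27500 mm.
Thin-lens field width W = w·(dₒ − f)/f = 8.8 × (27500 − 5.78)/5.78 ≈ 41859.712 mm = 41859.712/304.8 ft = 137.335 ft.

137 ft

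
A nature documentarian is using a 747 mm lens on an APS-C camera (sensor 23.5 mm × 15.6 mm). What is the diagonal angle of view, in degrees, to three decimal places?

2.163°

Sensor diagonal = √(23.5² + 15.6²) = √795.6100 ≈ 28.2066 mm.
Angle of view α = 2·arctan(d/2f) with d = 28.2066 mm and f = 747 mm.
d/2f = 0.01888; arctan(0.01888) ≈ 1.0816°, so α ≈ 2.1632°.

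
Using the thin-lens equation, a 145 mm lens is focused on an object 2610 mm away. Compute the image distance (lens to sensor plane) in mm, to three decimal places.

153.529 mm

1/dᵢ = 1/f − 1/dₒ = 1/145 − 1/2610 = 0.0065134 mm⁻¹.
dᵢ = 1/0.0065134 ≈ 153.5294 mm.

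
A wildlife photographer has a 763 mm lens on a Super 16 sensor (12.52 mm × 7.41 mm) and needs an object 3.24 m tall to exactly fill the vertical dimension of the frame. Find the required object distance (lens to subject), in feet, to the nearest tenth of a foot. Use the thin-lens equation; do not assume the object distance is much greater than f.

W: 3.24 m = 3240 mm.
Magnification m = h/W = dᵢ/dₒ; combined with 1/f = 1/dₒ + 1/dᵢ this gives dₒ = f·(1 + W/h).
dₒ = 763 mm × (1 + 3240/7.41) = 763 × 438.2470 ≈ 334382.433 mm = 334382.433/304.8 ft = 1097.06 ft.

1097.1 ft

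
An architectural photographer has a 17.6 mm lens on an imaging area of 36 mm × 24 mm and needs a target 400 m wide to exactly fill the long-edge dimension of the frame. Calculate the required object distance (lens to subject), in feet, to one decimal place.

641.6 ft

W: 400 m = 400000 mm.
Magnification m = w/W = dᵢ/dₒ; combined with 1/f = 1/dₒ + 1/dᵢ this gives dₒ = f·(1 + W/w).
dₒ = 17.6 mm × (1 + 400000/36) = 17.6 × 11112.1111 ≈ 195573.156 mm = 195573.156/304.8 ft = 641.644 ft.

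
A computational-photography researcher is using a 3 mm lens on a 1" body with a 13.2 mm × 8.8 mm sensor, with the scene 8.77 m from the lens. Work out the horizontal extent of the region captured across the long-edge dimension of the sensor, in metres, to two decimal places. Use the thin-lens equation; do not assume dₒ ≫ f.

38.57 m

dₒ: 8.77 m = 8770 mm.
Similar triangles through the lens centre give W/dₒ = w/dᵢ; with 1/f = 1/dₒ + 1/dᵢ this gives W = w·(dₒ − f)/f.
W = 13.2 mm × (8770 − 3) / 3 = 13.2 × 2922.3333 ≈ 38574.800 mm = 38.5748 m.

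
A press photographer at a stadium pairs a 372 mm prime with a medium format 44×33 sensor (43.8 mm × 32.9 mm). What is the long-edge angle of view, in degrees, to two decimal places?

Angle of view α = 2·arctan(w/2f) with w = 43.8 mm and f = 372 mm.
w/2f = 0.05887; arctan(0.05887) ≈ 3.3692°, so α ≈ 6.7383°.

6.74°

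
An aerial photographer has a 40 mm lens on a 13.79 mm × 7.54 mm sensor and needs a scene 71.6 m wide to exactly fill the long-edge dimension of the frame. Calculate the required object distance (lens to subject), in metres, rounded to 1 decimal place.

W: 71.6 m = 71600 mm.
Magnification m = w/W = dᵢ/dₒ; combined with 1/f = 1/dₒ + 1/dᵢ this gives dₒ = f·(1 + W/w).
dₒ = 40 mm × (1 + 71600/13.79) = 40 × 5193.1682 ≈ 207726.730 mm = 207.727 m.

207.7 m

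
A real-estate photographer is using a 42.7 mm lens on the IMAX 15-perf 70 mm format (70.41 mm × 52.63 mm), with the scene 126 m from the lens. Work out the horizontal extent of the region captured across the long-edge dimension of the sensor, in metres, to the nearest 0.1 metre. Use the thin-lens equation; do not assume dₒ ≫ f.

dₒ: 126 m = 126000 mm.
Similar triangles through the lens centre give W/dₒ = w/dᵢ; with 1/f = 1/dₒ + 1/dᵢ this gives W = w·(dₒ − f)/f.
W = 70.41 mm × (126000 − 42.7) / 42.7 = 70.41 × 2949.8197 ≈ 207696.803 mm = 207.697 m.

207.7 m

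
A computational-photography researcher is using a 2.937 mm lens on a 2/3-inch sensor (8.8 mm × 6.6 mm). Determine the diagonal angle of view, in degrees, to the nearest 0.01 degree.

Sensor diagonal = √(8.8² + 6.6²) = √121.0000 ≈ 11.0000 mm.
Angle of view α = 2·arctan(d/2f) with d = 11.0000 mm and f = 2.937 mm.
d/2f = 1.87266; arctan(1.87266) ≈ 61.8978°, so α ≈ 123.7956°.

123.80°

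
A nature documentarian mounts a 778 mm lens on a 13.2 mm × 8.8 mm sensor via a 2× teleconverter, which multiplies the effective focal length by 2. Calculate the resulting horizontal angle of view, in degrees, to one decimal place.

Effective focal length f = 778 × 2 = 1556 mm.
α = 2·arctan(13.2 / (2 × 1556)) = 2·arctan(0.00424) ≈ 0.4861°.

0.5°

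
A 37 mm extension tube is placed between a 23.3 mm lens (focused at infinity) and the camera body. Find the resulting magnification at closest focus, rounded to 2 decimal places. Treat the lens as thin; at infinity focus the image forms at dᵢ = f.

The tube moves the image plane from f to f + e, so dᵢ = 23.3 + 37 = 60.3 mm. Focus is achieved when 1/f = 1/dₒ + 1/dᵢ, giving dₒ = 1/(1/f − 1/(f+e)).
Magnification m = dᵢ/dₒ = (f+e)·(1/f − 1/(f+e)) = e/f = 37/23.3 ≈ 1.5880.

1.59×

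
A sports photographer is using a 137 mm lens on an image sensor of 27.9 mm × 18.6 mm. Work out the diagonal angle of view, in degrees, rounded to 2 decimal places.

13.95°

Sensor diagonal = √(27.9² + 18.6²) = √1124.3700 ≈ 33.5316 mm.
Angle of view α = 2·arctan(d/2f) with d = 33.5316 mm and f = 137 mm.
d/2f = 0.12238; arctan(0.12238) ≈ 6.9771°, so α ≈ 13.9541°.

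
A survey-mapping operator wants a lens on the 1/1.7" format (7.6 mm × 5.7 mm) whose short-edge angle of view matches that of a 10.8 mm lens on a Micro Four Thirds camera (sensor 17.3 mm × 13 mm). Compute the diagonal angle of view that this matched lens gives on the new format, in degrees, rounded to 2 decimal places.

90.18°

Equal short-edge AOV ⇒ f₂ = f₁ · 5.7/13 = 10.8 × 0.43846 ≈ 4.7354 mm.
Sensor diagonal = √(7.6² + 5.7²) = √90.2500 ≈ 9.5000 mm.
Diagonal AOV on the new format = 2·arctan(9.5000 / (2 × 4.7354)) = 2·arctan(1.00309) ≈ 90.1766°.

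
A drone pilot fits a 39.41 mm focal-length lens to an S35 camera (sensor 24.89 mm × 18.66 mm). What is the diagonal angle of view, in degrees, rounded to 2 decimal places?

Sensor diagonal = √(24.89² + 18.66²) = √967.7077 ≈ 31.1080 mm.
Angle of view α = 2·arctan(d/2f) with d = 31.1080 mm and f = 39.41 mm.
d/2f = 0.39467; arctan(0.39467) ≈ 21.5377°, so α ≈ 43.0755°.

43.08°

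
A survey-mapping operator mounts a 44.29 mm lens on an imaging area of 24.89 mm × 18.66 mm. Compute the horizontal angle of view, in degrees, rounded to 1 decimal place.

31.4°

Angle of view α = 2·arctan(w/2f) with w = 24.89 mm and f = 44.29 mm.
w/2f = 0.28099; arctan(0.28099) ≈ 15.6948°, so α ≈ 31.3896°.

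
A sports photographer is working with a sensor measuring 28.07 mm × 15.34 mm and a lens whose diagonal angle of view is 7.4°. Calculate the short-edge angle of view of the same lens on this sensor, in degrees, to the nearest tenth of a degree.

3.6°

Sensor diagonal = √(28.07² + 15.34²) = √1023.2405 ≈ 31.9881 mm.
From the diagonal AOV: f = 31.9881 / (2·tan(3.7°)) = 31.9881 / 0.12933 ≈ 247.3293 mm.
Short-edge AOV = 2·arctan(15.34 / (2 × 247.3293)) = 2·arctan(0.03101) ≈ 3.5525°.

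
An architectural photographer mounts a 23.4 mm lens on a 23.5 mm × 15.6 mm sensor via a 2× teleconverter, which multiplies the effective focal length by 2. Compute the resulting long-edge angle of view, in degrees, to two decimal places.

Effective focal length f = 23.4 × 2 = 46.8 mm.
α = 2·arctan(23.5 / (2 × 46.8)) = 2·arctan(0.25107) ≈ 28.1877°.

28.19°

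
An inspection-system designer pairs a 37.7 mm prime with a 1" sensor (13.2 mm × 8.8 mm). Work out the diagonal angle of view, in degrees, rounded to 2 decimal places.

Sensor diagonal = √(13.2² + 8.8²) = √251.6800 ≈ 15.8644 mm.
Angle of view α = 2·arctan(d/2f) with d = 15.8644 mm and f = 37.7 mm.
d/2f = 0.21040; arctan(0.21040) ≈ 11.8819°, so α ≈ 23.7638°.

23.76°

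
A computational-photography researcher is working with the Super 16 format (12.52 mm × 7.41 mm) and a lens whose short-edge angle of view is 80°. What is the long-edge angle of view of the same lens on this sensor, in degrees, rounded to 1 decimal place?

109.6°

From the short-edge AOV: f = 7.41 / (2·tan(40°)) = 7.41 / 1.67820 ≈ 4.4154 mm.
Long-edge AOV = 2·arctan(12.52 / (2 × 4.4154)) = 2·arctan(1.41775) ≈ 109.6061°.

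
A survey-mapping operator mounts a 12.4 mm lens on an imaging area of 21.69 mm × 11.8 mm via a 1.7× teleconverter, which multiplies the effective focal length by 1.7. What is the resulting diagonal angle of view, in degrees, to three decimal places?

60.713°

Effective focal length f = 12.4 × 1.7 = 21.08 mm.
Sensor diagonal = √(21.69² + 11.8²) = √609.6961 ≈ 24.6920 mm.
α = 2·arctan(24.692 / (2 × 21.08)) = 2·arctan(0.58567) ≈ 60.7128°.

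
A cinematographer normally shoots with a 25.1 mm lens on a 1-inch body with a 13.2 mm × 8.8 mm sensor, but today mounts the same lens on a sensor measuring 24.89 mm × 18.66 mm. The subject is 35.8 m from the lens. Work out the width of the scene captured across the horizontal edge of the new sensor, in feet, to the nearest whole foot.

116 ft

The focal length stays 25.1 mm; the relevant sensor dimension is now w = 24.89 mm. Object distance dₒ = 35.8 m = 35800 mm.
Thin-lens field width W = w·(dₒ − f)/f = 24.89 × (35800 − 25.1)/25.1 ≈ 35475.588 mm = 35475.588/304.8 ft = 116.39 ft.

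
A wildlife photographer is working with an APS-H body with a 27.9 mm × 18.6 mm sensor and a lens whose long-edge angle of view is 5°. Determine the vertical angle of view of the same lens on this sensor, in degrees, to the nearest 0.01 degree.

From the long-edge AOV: f = 27.9 / (2·tan(2.5°)) = 27.9 / 0.08732 ≈ 319.5075 mm.
Vertical AOV = 2·arctan(18.6 / (2 × 319.5075)) = 2·arctan(0.02911) ≈ 3.3345°.

3.33°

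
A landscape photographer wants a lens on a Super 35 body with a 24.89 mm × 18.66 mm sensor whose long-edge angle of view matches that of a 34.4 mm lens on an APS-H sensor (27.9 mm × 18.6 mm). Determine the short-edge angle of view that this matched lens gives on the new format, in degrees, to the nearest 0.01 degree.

33.82°

Equal long-edge AOV ⇒ f₂ = f₁ · 24.89/27.9 = 34.4 × 0.89211 ≈ 30.6887 mm.
Short-edge AOV on the new format = 2·arctan(18.66 / (2 × 30.6887)) = 2·arctan(0.30402) ≈ 33.8207°.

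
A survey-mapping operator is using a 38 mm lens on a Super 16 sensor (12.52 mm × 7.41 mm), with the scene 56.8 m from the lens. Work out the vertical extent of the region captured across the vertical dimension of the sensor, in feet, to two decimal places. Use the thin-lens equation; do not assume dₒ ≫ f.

36.31 ft

dₒ: 56.8 m = 56800 mm.
Similar triangles through the lens centre give W/dₒ = h/dᵢ; with 1/f = 1/dₒ + 1/dᵢ this gives W = h·(dₒ − f)/f.
W = 7.41 mm × (56800 − 38) / 38 = 7.41 × 1493.7368 ≈ 11068.590 mm = 11068.590/304.8 ft = 36.3143 ft.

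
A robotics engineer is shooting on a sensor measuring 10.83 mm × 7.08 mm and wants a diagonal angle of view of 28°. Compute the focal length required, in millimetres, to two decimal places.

Sensor diagonal = √(10.83² + 7.08²) = √167.4153 ≈ 12.9389 mm.
From α = 2·arctan(d/2f) we get f = d / (2·tan(α/2)).
With d = 12.9389 mm and α/2 = 14°, tan(α/2) ≈ 0.24933, so f ≈ 12.9389 / 0.49866 ≈ 25.9476 mm.

25.95 mm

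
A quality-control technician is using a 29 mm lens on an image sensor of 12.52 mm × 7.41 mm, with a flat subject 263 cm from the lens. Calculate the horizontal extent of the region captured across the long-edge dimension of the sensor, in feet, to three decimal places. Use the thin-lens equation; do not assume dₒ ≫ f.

3.684 ft

dₒ: 263 cm = 2630 mm.
Similar triangles through the lens centre give W/dₒ = w/dᵢ; with 1/f = 1/dₒ + 1/dᵢ this gives W = w·(dₒ − f)/f.
W = 12.52 mm × (2630 − 29) / 29 = 12.52 × 89.6897 ≈ 1122.914 mm = 1122.914/304.8 ft = 3.6841 ft.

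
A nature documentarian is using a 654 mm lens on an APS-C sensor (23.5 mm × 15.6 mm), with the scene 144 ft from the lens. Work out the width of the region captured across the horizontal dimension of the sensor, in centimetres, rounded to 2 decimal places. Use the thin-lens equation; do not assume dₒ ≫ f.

dₒ: 144 ft × 304.8 mm/ft = 43891.20 mm.
Similar triangles through the lens centre give W/dₒ = w/dᵢ; with 1/f = 1/dₒ + 1/dᵢ this gives W = w·(dₒ − f)/f.
W = 23.5 mm × (43891.2 − 654) / 654 = 23.5 × 66.1119 ≈ 1553.630 mm = 155.363 cm.

155.36 cm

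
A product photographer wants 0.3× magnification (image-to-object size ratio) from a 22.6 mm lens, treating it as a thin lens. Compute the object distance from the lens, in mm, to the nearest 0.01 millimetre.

97.93 mm

With m = dᵢ/dₒ and 1/f = 1/dₒ + 1/dᵢ, substituting dᵢ = m·dₒ gives 1/f = (1 + 1/m)/dₒ, hence dₒ = f·(1 + 1/m).
dₒ = 22.6 × (1 + 1/0.3) = 22.6 × 4.33333 ≈ 97.933 mm.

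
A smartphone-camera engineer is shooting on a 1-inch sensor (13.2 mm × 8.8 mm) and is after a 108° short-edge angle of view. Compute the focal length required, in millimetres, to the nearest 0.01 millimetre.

From α = 2·arctan(h/2f) we get f = h / (2·tan(α/2)).
With h = 8.8 mm and α/2 = 54°, tan(α/2) ≈ 1.37638, so f ≈ 8.8 / 2.75276 ≈ 3.1968 mm.

3.20 mm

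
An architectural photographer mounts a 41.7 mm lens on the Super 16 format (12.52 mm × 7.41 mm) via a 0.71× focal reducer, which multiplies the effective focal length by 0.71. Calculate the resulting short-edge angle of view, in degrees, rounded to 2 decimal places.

14.27°

Effective focal length f = 41.7 × 0.71 = 29.607 mm.
α = 2·arctan(7.41 / (2 × 29.607)) = 2·arctan(0.12514) ≈ 14.2658°.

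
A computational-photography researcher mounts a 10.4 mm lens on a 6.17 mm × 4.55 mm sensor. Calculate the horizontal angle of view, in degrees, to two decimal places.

33.04°

Angle of view α = 2·arctan(w/2f) with w = 6.17 mm and f = 10.4 mm.
w/2f = 0.29663; arctan(0.29663) ≈ 16.5222°, so α ≈ 33.0444°.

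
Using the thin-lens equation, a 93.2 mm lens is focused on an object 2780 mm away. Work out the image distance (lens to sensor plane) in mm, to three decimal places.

1/dᵢ = 1/f − 1/dₒ = 1/93.2 − 1/2780 = 0.0103699 mm⁻¹.
dᵢ = 1/0.0103699 ≈ 96.4329 mm.

96.433 mm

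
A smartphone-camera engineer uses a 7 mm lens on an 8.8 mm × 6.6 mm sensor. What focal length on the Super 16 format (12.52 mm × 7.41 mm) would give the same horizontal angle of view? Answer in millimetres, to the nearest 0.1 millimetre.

Equal angle of view means equal width/f ratio, so f₂ = f₁ · (width₂/width₁) = 7 × 12.52/8.8.
f₂ = 7 × 1.42273 ≈ 9.959 mm.

10.0 mm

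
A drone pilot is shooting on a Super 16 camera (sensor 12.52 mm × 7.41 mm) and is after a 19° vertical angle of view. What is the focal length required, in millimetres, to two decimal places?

From α = 2·arctan(h/2f) we get f = h / (2·tan(α/2)).
With h = 7.41 mm and α/2 = 9.5°, tan(α/2) ≈ 0.16734, so f ≈ 7.41 / 0.33469 ≈ 22.1402 mm.

22.14 mm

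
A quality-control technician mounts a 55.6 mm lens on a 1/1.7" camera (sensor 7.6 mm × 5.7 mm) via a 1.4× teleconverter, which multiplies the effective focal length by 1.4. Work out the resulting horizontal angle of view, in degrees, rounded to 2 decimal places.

5.59°

Effective focal length f = 55.6 × 1.4 = 77.84 mm.
α = 2·arctan(7.6 / (2 × 77.84)) = 2·arctan(0.04882) ≈ 5.5897°.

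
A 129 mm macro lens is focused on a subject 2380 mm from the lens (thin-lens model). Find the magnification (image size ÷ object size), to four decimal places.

Thin lens: 1/f = 1/dₒ + 1/dᵢ → 1/dᵢ = 1/129 − 1/2380 = 0.0073318 mm⁻¹, so dᵢ ≈ 136.3927 mm.
Magnification m = dᵢ/dₒ = 136.3927/2380 ≈ 0.05731.

0.0573×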